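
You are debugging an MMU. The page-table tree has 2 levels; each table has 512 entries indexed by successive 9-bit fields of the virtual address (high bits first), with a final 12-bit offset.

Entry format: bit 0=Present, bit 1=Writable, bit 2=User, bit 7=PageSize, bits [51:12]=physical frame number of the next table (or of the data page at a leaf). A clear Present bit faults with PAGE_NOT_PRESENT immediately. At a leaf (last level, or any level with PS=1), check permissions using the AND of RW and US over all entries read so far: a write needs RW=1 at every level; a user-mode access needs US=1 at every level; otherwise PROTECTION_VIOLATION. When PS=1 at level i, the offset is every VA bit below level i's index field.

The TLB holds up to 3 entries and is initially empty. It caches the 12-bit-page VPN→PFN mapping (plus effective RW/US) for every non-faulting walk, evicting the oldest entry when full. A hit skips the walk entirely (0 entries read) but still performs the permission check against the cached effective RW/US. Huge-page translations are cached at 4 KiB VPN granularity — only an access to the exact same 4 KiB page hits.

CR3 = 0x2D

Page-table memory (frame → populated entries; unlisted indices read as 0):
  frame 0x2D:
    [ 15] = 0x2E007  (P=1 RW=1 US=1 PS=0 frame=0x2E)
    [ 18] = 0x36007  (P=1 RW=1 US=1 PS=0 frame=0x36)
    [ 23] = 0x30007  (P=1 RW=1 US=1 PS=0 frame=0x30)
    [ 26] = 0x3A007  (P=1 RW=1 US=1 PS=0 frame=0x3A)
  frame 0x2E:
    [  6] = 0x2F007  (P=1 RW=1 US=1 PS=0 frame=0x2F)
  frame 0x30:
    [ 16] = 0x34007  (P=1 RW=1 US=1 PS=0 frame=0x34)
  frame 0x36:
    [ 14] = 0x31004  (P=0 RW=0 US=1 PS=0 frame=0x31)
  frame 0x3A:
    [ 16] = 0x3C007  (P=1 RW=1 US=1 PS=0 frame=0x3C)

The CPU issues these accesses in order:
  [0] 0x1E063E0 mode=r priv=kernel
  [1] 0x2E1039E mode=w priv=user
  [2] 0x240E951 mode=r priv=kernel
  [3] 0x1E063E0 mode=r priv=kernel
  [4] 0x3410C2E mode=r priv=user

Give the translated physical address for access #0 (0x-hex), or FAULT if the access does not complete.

Walk each access:
#0 VA=0x1E063E0 (r,kernel):
  [0] read 0x2D idx=15: raw=0x2E007 flags P=1 W=1 U=1 S=0
  [1] read 0x2E idx=6: raw=0x2F007 flags P=1 W=1 U=1 S=0
  ✓ 0x2F3E0  — 2 lookups
#1 VA=0x2E1039E (w,user):
  [0] read 0x2D idx=23: raw=0x30007 flags P=1 W=1 U=1 S=0
  [1] read 0x30 idx=16: raw=0x34007 flags P=1 W=1 U=1 S=0
  ✓ 0x3439E  — 2 lookups
#2 VA=0x240E951 (r,kernel):
  [0] read 0x2D idx=18: raw=0x36007 flags P=1 W=1 U=1 S=0
  [1] read 0x36 idx=14: raw=0x31004 flags P=0 W=0 U=1 S=0
  ✗ PAGE_NOT_PRESENT  [2 reads]
#3 VA=0x1E063E0 (r,kernel):
  TLB hit vpn=0x1E06 → PA=0x2F3E0
#4 VA=0x3410C2E (r,user):
  [0] read 0x2D idx=26: raw=0x3A007 flags P=1 W=1 U=1 S=0
  [1] read 0x3A idx=16: raw=0x3C007 flags P=1 W=1 U=1 S=0
  ✓ 0x3CC2E  — 2 lookups

Access #0 PA: 0x2F3E0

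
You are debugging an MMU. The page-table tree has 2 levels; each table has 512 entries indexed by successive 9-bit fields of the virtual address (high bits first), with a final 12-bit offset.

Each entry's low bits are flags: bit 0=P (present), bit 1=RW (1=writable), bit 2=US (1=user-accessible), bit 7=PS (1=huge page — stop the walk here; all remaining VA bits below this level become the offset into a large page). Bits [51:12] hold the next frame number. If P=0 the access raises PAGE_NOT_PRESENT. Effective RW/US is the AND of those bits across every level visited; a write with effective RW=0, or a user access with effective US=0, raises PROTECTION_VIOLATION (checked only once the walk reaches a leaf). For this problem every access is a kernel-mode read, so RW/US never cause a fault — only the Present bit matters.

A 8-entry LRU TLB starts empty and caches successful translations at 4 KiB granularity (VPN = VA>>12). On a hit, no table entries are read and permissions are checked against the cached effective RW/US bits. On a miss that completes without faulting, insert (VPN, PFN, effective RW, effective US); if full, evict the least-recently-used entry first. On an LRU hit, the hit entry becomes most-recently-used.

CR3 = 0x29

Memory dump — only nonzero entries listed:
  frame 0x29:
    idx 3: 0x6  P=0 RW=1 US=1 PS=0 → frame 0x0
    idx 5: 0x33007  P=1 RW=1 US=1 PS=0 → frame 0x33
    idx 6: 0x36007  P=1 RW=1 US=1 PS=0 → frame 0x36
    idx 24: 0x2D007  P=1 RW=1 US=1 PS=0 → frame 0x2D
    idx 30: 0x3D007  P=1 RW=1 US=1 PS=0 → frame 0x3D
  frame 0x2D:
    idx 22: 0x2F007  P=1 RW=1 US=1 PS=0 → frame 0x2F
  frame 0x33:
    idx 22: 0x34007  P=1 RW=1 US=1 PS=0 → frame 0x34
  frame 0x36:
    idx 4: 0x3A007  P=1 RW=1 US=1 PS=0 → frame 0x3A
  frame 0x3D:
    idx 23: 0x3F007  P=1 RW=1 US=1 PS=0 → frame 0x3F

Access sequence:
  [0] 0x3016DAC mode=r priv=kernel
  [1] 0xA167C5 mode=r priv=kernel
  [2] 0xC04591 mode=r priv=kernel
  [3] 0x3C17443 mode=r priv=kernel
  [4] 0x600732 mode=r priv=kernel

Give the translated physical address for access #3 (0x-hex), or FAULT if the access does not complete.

Trace:
#0 VA=0x3016DAC (r,kernel):
  lvl0: tbl 0x29, slot 24 ⇒ 0x2D007 (P1/RW1/US1/PS0)
  lvl1: tbl 0x2D, slot 22 ⇒ 0x2F007 (P1/RW1/US1/PS0)
  → PA=0x2FDAC  (2 entries read)
#1 VA=0xA167C5 (r,kernel):
  lvl0: tbl 0x29, slot 5 ⇒ 0x33007 (P1/RW1/US1/PS0)
  lvl1: tbl 0x33, slot 22 ⇒ 0x34007 (P1/RW1/US1/PS0)
  → PA=0x347C5  (2 entries read)
#2 VA=0xC04591 (r,kernel):
  lvl0: tbl 0x29, slot 6 ⇒ 0x36007 (P1/RW1/US1/PS0)
  lvl1: tbl 0x36, slot 4 ⇒ 0x3A007 (P1/RW1/US1/PS0)
  → PA=0x3A591  (2 entries read)
#3 VA=0x3C17443 (r,kernel):
  lvl0: tbl 0x29, slot 30 ⇒ 0x3D007 (P1/RW1/US1/PS0)
  lvl1: tbl 0x3D, slot 23 ⇒ 0x3F007 (P1/RW1/US1/PS0)
  → PA=0x3F443  (2 entries read)
#4 VA=0x600732 (r,kernel):
  lvl0: tbl 0x29, slot 3 ⇒ 0x6 (P0/RW1/US1/PS0)
  → PAGE_NOT_PRESENT  (1 entries read)

Access #3 PA: 0x3F443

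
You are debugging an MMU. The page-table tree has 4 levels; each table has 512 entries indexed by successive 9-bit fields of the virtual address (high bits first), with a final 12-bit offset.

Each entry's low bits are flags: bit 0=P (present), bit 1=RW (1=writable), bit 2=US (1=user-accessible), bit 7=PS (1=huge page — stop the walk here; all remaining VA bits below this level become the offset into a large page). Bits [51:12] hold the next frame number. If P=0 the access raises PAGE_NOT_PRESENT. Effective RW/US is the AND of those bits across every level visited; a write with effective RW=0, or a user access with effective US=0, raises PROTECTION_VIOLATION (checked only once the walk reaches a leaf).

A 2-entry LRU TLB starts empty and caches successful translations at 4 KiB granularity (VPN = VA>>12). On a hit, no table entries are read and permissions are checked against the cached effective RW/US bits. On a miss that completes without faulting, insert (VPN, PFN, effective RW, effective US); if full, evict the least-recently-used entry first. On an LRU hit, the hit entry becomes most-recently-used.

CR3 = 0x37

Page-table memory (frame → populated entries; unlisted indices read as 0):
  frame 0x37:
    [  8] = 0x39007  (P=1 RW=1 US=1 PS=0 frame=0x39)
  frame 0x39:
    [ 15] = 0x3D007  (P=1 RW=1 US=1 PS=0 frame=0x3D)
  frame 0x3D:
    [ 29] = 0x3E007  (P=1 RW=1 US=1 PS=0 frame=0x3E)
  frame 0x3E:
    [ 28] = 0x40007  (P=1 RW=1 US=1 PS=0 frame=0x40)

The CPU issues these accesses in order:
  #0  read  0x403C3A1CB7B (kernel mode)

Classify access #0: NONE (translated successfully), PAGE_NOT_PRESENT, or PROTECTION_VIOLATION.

Per-access translation:
#0 VA=0x403C3A1CB7B (r,kernel):
  [0] read 0x37 idx=8: raw=0x39007 flags P=1 W=1 U=1 S=0
  [1] read 0x39 idx=15: raw=0x3D007 flags P=1 W=1 U=1 S=0
  [2] read 0x3D idx=29: raw=0x3E007 flags P=1 W=1 U=1 S=0
  [3] read 0x3E idx=28: raw=0x40007 flags P=1 W=1 U=1 S=0
  → PA=0x40B7B  (4 entries read)

Access #0 fault: NONE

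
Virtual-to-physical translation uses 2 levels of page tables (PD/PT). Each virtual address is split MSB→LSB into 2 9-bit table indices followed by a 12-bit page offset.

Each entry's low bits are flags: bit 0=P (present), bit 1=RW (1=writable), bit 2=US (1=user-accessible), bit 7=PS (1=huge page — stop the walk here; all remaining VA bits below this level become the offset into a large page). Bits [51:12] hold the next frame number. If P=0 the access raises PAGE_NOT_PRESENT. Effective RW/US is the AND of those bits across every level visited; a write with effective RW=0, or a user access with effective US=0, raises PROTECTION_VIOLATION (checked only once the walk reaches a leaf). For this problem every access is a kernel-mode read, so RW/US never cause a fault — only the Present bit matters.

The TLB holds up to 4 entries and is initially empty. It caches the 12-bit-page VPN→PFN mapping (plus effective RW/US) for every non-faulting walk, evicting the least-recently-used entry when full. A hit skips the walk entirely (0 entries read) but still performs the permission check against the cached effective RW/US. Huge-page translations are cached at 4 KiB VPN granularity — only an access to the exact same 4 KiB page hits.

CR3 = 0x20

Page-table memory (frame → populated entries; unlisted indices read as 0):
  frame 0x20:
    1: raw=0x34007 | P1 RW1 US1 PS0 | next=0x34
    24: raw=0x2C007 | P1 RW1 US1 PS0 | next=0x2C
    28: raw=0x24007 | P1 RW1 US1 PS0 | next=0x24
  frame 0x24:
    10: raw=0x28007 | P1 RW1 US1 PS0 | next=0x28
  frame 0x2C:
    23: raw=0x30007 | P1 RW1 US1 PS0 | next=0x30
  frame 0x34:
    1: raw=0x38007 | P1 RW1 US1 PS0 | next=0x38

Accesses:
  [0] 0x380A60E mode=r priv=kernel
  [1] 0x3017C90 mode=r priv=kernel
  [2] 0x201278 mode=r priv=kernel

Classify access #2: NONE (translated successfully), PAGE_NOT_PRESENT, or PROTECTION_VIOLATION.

Trace:
#0 VA=0x380A60E (r,kernel):
  L0 @0x20[28] → 0x24007  P=1,RW=1,US=1,PS=0
  L1 @0x24[10] → 0x28007  P=1,RW=1,US=1,PS=0
  ⇒ phys 0x2860E  [2 reads]
#1 VA=0x3017C90 (r,kernel):
  L0 @0x20[24] → 0x2C007  P=1,RW=1,US=1,PS=0
  L1 @0x2C[23] → 0x30007  P=1,RW=1,US=1,PS=0
  ⇒ phys 0x30C90  [2 reads]
#2 VA=0x201278 (r,kernel):
  L0 @0x20[1] → 0x34007  P=1,RW=1,US=1,PS=0
  L1 @0x34[1] → 0x38007  P=1,RW=1,US=1,PS=0
  ⇒ phys 0x38278  [2 reads]

Access #2 fault: NONE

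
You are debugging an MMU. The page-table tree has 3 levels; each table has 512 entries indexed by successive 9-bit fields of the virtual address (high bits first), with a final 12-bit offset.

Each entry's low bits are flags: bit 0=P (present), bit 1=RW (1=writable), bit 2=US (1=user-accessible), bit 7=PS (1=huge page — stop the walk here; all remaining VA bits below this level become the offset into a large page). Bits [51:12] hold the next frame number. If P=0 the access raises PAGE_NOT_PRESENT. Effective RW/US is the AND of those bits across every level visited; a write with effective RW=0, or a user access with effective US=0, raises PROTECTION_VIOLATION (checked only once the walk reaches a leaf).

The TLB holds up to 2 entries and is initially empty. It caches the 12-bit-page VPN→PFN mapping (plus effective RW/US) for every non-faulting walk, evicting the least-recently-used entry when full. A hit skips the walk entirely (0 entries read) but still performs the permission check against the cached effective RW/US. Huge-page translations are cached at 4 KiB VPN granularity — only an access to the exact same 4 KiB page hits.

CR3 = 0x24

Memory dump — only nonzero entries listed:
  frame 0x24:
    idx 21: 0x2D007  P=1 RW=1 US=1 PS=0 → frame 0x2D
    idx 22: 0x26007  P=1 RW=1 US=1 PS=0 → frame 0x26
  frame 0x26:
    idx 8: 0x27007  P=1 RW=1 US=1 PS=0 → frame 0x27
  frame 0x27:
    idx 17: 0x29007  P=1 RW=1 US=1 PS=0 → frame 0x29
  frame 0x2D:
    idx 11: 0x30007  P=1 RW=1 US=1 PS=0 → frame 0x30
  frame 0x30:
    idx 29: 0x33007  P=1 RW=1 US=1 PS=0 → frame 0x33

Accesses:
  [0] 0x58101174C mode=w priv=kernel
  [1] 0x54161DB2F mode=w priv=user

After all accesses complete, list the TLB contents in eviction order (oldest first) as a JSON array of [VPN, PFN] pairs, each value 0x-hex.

Walk each access:
#0 VA=0x58101174C (w,kernel):
  L0: frame=0x24 idx=22 entry=0x26007 [P=1 RW=1 US=1 PS=0]
  L1: frame=0x26 idx=8 entry=0x27007 [P=1 RW=1 US=1 PS=0]
  L2: frame=0x27 idx=17 entry=0x29007 [P=1 RW=1 US=1 PS=0]
  ✓ 0x2974C  — 3 lookups
#1 VA=0x54161DB2F (w,user):
  L0: frame=0x24 idx=21 entry=0x2D007 [P=1 RW=1 US=1 PS=0]
  L1: frame=0x2D idx=11 entry=0x30007 [P=1 RW=1 US=1 PS=0]
  L2: frame=0x30 idx=29 entry=0x33007 [P=1 RW=1 US=1 PS=0]
  ✓ 0x33B2F  — 3 lookups

TLB: [["0x581011", "0x29"], ["0x54161D", "0x33"]]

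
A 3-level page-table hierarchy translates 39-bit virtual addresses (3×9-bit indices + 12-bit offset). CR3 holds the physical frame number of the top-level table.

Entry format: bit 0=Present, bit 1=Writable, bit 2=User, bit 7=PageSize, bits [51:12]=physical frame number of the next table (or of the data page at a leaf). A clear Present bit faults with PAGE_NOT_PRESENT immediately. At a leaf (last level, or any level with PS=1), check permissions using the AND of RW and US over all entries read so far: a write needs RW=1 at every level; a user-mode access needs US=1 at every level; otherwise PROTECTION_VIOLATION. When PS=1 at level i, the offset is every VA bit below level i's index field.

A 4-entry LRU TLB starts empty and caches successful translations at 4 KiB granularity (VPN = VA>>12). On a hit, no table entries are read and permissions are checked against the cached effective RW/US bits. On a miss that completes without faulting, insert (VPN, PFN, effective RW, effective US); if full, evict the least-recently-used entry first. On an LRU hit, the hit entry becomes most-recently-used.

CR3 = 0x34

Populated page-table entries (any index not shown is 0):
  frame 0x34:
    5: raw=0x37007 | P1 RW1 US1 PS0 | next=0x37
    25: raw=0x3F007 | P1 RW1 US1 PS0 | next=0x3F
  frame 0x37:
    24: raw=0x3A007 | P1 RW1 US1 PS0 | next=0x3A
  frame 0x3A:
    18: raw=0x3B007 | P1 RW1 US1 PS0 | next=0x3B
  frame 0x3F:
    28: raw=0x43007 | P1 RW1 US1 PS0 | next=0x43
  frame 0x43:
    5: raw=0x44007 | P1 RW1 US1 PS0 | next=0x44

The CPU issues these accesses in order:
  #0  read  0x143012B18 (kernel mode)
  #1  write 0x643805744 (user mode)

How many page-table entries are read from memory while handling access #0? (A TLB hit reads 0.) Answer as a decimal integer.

Walk each access:
#0 VA=0x143012B18 (r,kernel):
  lvl0: tbl 0x34, slot 5 ⇒ 0x37007 (P1/RW1/US1/PS0)
  lvl1: tbl 0x37, slot 24 ⇒ 0x3A007 (P1/RW1/US1/PS0)
  lvl2: tbl 0x3A, slot 18 ⇒ 0x3B007 (P1/RW1/US1/PS0)
  → PA=0x3BB18  (3 entries read)
#1 VA=0x643805744 (w,user):
  lvl0: tbl 0x34, slot 25 ⇒ 0x3F007 (P1/RW1/US1/PS0)
  lvl1: tbl 0x3F, slot 28 ⇒ 0x43007 (P1/RW1/US1/PS0)
  lvl2: tbl 0x43, slot 5 ⇒ 0x44007 (P1/RW1/US1/PS0)
  → PA=0x44744  (3 entries read)

Entries read for #0: 3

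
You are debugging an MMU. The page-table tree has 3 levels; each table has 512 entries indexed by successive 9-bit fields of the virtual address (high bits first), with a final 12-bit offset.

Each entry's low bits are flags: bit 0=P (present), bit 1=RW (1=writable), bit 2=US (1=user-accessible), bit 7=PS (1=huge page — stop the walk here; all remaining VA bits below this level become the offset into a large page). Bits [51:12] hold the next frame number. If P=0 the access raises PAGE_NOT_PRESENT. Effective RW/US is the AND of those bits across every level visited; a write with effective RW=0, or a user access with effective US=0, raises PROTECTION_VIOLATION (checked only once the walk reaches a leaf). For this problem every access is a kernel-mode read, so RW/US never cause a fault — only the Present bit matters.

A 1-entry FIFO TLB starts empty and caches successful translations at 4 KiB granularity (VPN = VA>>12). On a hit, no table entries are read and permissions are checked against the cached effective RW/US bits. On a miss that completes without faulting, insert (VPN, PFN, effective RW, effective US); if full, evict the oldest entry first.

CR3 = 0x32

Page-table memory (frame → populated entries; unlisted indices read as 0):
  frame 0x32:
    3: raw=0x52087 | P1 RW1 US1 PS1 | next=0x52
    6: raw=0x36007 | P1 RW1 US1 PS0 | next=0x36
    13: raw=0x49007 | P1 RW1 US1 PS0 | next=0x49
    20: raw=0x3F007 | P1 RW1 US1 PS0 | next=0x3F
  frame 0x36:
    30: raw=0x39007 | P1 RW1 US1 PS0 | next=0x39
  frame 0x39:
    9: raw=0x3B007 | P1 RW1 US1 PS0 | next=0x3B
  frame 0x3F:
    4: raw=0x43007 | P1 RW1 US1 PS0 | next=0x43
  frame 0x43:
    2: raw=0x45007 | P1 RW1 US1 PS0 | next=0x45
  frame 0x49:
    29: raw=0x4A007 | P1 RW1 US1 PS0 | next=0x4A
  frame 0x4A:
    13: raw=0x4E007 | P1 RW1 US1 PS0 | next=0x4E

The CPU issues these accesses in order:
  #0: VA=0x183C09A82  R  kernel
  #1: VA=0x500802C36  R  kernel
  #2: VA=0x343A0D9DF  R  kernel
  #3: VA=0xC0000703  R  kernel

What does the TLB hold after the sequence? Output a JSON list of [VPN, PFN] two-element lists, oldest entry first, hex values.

Trace:
#0 VA=0x183C09A82 (r,kernel):
  L0: frame=0x32 idx=6 entry=0x36007 [P=1 RW=1 US=1 PS=0]
  L1: frame=0x36 idx=30 entry=0x39007 [P=1 RW=1 US=1 PS=0]
  L2: frame=0x39 idx=9 entry=0x3B007 [P=1 RW=1 US=1 PS=0]
  ⇒ phys 0x3BA82  [3 reads]
#1 VA=0x500802C36 (r,kernel):
  L0: frame=0x32 idx=20 entry=0x3F007 [P=1 RW=1 US=1 PS=0]
  L1: frame=0x3F idx=4 entry=0x43007 [P=1 RW=1 US=1 PS=0]
  L2: frame=0x43 idx=2 entry=0x45007 [P=1 RW=1 US=1 PS=0]
  ⇒ phys 0x45C36  [3 reads]
#2 VA=0x343A0D9DF (r,kernel):
  L0: frame=0x32 idx=13 entry=0x49007 [P=1 RW=1 US=1 PS=0]
  L1: frame=0x49 idx=29 entry=0x4A007 [P=1 RW=1 US=1 PS=0]
  L2: frame=0x4A idx=13 entry=0x4E007 [P=1 RW=1 US=1 PS=0]
  ⇒ phys 0x4E9DF  [3 reads]
#3 VA=0xC0000703 (r,kernel):
  L0: frame=0x32 idx=3 entry=0x52087 [P=1 RW=1 US=1 PS=1]
  ⇒ phys 0x52703 (huge @L0)  [1 reads]

TLB: [["0xC0000", "0x52"]]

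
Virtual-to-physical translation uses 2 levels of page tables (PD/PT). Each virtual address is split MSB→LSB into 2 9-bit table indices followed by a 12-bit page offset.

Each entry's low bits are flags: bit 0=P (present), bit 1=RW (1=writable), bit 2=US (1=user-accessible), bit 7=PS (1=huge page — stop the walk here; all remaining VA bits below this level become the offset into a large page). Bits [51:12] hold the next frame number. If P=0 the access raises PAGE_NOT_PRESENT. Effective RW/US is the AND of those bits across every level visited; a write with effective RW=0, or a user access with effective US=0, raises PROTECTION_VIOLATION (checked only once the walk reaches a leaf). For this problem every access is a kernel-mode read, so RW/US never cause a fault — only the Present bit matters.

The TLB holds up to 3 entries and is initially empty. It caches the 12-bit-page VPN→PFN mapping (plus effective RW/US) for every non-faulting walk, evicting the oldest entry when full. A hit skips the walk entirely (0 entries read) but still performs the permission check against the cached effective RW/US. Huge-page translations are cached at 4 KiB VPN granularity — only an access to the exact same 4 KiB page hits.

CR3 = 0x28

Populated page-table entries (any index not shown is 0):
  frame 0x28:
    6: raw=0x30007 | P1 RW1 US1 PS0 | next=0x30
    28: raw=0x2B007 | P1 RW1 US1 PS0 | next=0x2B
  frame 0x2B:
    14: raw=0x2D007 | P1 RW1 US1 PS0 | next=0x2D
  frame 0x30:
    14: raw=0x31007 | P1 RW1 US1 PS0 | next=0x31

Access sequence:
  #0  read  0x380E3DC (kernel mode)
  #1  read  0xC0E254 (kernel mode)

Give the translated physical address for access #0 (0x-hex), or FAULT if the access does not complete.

Walk each access:
#0 VA=0x380E3DC (r,kernel):
  [0] read 0x28 idx=28: raw=0x2B007 flags P=1 W=1 U=1 S=0
  [1] read 0x2B idx=14: raw=0x2D007 flags P=1 W=1 U=1 S=0
  ✓ 0x2D3DC  — 2 lookups
#1 VA=0xC0E254 (r,kernel):
  [0] read 0x28 idx=6: raw=0x30007 flags P=1 W=1 U=1 S=0
  [1] read 0x30 idx=14: raw=0x31007 flags P=1 W=1 U=1 S=0
  ✓ 0x31254  — 2 lookups

Access #0 PA: 0x2D3DC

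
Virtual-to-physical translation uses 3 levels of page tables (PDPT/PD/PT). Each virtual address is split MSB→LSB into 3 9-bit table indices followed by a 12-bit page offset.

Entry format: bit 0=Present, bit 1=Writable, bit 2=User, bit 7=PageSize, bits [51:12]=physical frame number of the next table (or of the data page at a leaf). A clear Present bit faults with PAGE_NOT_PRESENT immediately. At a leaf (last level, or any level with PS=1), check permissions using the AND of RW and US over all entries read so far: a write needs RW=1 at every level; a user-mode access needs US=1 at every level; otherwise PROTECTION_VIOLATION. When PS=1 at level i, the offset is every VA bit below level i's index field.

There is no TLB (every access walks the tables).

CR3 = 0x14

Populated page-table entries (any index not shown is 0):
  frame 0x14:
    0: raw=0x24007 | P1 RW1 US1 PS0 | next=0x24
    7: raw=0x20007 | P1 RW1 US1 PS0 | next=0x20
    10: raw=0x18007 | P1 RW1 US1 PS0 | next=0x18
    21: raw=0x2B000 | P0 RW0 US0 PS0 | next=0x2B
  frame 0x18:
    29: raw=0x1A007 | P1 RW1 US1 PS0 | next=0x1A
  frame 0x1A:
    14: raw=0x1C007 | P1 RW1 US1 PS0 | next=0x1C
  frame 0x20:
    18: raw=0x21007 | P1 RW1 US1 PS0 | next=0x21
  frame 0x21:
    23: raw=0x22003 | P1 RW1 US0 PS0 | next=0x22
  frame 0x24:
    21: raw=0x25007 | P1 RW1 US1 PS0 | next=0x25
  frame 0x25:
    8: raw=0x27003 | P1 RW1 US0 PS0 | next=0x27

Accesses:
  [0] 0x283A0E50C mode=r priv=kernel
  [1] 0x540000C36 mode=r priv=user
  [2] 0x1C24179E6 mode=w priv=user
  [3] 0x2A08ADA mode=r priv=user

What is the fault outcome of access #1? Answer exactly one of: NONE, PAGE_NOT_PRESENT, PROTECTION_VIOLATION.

Per-access translation:
#0 VA=0x283A0E50C (r,kernel):
  L0: frame=0x14 idx=10 entry=0x18007 [P=1 RW=1 US=1 PS=0]
  L1: frame=0x18 idx=29 entry=0x1A007 [P=1 RW=1 US=1 PS=0]
  L2: frame=0x1A idx=14 entry=0x1C007 [P=1 RW=1 US=1 PS=0]
  ⇒ phys 0x1C50C  [3 reads]
#1 VA=0x540000C36 (r,user):
  L0: frame=0x14 idx=21 entry=0x2B000 [P=0 RW=0 US=0 PS=0]
  ⇒ fault: PAGE_NOT_PRESENT  — 1 lookups
#2 VA=0x1C24179E6 (w,user):
  L0: frame=0x14 idx=7 entry=0x20007 [P=1 RW=1 US=1 PS=0]
  L1: frame=0x20 idx=18 entry=0x21007 [P=1 RW=1 US=1 PS=0]
  L2: frame=0x21 idx=23 entry=0x22003 [P=1 RW=1 US=0 PS=0]
  ⇒ fault: PROTECTION_VIOLATION  — 3 lookups
#3 VA=0x2A08ADA (r,user):
  L0: frame=0x14 idx=0 entry=0x24007 [P=1 RW=1 US=1 PS=0]
  L1: frame=0x24 idx=21 entry=0x25007 [P=1 RW=1 US=1 PS=0]
  L2: frame=0x25 idx=8 entry=0x27003 [P=1 RW=1 US=0 PS=0]
  ⇒ fault: PROTECTION_VIOLATION  — 3 lookups

Access #1 fault: PAGE_NOT_PRESENT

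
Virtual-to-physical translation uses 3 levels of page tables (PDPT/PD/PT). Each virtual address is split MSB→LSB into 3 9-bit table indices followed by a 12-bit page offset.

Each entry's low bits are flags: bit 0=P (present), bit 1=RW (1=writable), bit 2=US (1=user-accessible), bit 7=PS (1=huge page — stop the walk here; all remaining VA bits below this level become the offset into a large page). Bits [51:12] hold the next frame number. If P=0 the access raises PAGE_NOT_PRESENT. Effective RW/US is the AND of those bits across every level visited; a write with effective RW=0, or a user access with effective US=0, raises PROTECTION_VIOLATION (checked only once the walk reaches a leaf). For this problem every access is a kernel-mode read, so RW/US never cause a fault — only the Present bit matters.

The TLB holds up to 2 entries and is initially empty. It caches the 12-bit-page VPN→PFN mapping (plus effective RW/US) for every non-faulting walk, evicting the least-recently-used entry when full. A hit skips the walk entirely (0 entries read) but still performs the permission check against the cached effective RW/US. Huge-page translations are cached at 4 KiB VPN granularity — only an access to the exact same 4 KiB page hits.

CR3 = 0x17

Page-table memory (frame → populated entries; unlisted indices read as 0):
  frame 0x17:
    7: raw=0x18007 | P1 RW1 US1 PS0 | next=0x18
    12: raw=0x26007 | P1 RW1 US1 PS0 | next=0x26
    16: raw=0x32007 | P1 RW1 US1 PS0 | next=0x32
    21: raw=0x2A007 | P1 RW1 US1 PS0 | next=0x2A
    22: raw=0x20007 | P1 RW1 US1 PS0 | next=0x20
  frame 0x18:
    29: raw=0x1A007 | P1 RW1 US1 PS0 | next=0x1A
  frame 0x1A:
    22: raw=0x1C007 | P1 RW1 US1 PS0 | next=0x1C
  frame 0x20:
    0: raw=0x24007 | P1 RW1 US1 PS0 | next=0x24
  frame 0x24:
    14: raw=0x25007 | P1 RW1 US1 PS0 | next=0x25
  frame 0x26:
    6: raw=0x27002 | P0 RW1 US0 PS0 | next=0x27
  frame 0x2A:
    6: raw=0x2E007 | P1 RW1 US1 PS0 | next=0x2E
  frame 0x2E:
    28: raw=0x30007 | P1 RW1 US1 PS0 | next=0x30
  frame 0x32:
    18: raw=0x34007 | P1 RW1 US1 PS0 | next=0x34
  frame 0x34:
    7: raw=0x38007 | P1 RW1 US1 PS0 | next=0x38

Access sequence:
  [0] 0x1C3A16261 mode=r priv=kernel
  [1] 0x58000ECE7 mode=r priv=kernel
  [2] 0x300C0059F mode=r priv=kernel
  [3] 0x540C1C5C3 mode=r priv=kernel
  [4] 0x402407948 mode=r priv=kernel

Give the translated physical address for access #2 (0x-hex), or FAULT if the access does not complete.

Walk each access:
#0 VA=0x1C3A16261 (r,kernel):
  L0 @0x17[7] → 0x18007  P=1,RW=1,US=1,PS=0
  L1 @0x18[29] → 0x1A007  P=1,RW=1,US=1,PS=0
  L2 @0x1A[22] → 0x1C007  P=1,RW=1,US=1,PS=0
  ✓ 0x1C261  — 3 lookups
#1 VA=0x58000ECE7 (r,kernel):
  L0 @0x17[22] → 0x20007  P=1,RW=1,US=1,PS=0
  L1 @0x20[0] → 0x24007  P=1,RW=1,US=1,PS=0
  L2 @0x24[14] → 0x25007  P=1,RW=1,US=1,PS=0
  ✓ 0x25CE7  — 3 lookups
#2 VA=0x300C0059F (r,kernel):
  L0 @0x17[12] → 0x26007  P=1,RW=1,US=1,PS=0
  L1 @0x26[6] → 0x27002  P=0,RW=1,US=0,PS=0
  ⇒ fault: PAGE_NOT_PRESENT  — 2 lookups
#3 VA=0x540C1C5C3 (r,kernel):
  L0 @0x17[21] → 0x2A007  P=1,RW=1,US=1,PS=0
  L1 @0x2A[6] → 0x2E007  P=1,RW=1,US=1,PS=0
  L2 @0x2E[28] → 0x30007  P=1,RW=1,US=1,PS=0
  ✓ 0x305C3  — 3 lookups
#4 VA=0x402407948 (r,kernel):
  L0 @0x17[16] → 0x32007  P=1,RW=1,US=1,PS=0
  L1 @0x32[18] → 0x34007  P=1,RW=1,US=1,PS=0
  L2 @0x34[7] → 0x38007  P=1,RW=1,US=1,PS=0
  ✓ 0x38948  — 3 lookups

Access #2 PA: FAULT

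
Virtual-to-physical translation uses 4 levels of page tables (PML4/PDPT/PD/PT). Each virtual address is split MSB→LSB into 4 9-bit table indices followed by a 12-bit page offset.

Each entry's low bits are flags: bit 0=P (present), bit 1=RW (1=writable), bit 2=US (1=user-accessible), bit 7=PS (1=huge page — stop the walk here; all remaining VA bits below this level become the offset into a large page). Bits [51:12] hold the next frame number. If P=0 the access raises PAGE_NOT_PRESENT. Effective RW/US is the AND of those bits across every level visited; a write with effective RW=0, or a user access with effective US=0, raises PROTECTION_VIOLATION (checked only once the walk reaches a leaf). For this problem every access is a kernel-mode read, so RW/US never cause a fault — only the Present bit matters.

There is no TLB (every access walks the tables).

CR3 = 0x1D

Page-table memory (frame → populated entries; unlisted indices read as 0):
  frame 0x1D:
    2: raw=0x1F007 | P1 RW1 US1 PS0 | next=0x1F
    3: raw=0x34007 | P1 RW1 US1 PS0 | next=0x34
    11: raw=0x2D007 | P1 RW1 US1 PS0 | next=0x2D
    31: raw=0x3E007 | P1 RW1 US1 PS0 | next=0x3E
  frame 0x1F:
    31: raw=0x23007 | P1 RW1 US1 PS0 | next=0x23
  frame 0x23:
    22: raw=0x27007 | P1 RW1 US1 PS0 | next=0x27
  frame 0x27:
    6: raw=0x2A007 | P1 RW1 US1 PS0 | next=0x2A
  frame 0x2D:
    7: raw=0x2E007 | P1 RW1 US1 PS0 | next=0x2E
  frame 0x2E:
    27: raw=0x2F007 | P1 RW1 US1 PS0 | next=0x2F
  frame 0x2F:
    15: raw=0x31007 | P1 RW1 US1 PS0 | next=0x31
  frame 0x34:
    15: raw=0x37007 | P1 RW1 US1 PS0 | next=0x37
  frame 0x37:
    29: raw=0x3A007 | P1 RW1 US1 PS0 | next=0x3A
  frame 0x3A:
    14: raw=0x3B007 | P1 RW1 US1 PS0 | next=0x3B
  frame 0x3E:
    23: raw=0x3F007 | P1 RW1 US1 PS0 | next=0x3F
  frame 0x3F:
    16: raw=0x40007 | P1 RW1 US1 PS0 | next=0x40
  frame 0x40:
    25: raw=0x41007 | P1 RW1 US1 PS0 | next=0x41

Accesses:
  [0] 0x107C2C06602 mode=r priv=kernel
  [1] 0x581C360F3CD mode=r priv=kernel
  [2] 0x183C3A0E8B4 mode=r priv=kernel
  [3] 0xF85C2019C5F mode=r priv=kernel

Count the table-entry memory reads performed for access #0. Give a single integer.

Trace:
#0 VA=0x107C2C06602 (r,kernel):
  L0: frame=0x1D idx=2 entry=0x1F007 [P=1 RW=1 US=1 PS=0]
  L1: frame=0x1F idx=31 entry=0x23007 [P=1 RW=1 US=1 PS=0]
  L2: frame=0x23 idx=22 entry=0x27007 [P=1 RW=1 US=1 PS=0]
  L3: frame=0x27 idx=6 entry=0x2A007 [P=1 RW=1 US=1 PS=0]
  ⇒ phys 0x2A602  [4 reads]
#1 VA=0x581C360F3CD (r,kernel):
  L0: frame=0x1D idx=11 entry=0x2D007 [P=1 RW=1 US=1 PS=0]
  L1: frame=0x2D idx=7 entry=0x2E007 [P=1 RW=1 US=1 PS=0]
  L2: frame=0x2E idx=27 entry=0x2F007 [P=1 RW=1 US=1 PS=0]
  L3: frame=0x2F idx=15 entry=0x31007 [P=1 RW=1 US=1 PS=0]
  ⇒ phys 0x313CD  [4 reads]
#2 VA=0x183C3A0E8B4 (r,kernel):
  L0: frame=0x1D idx=3 entry=0x34007 [P=1 RW=1 US=1 PS=0]
  L1: frame=0x34 idx=15 entry=0x37007 [P=1 RW=1 US=1 PS=0]
  L2: frame=0x37 idx=29 entry=0x3A007 [P=1 RW=1 US=1 PS=0]
  L3: frame=0x3A idx=14 entry=0x3B007 [P=1 RW=1 US=1 PS=0]
  ⇒ phys 0x3B8B4  [4 reads]
#3 VA=0xF85C2019C5F (r,kernel):
  L0: frame=0x1D idx=31 entry=0x3E007 [P=1 RW=1 US=1 PS=0]
  L1: frame=0x3E idx=23 entry=0x3F007 [P=1 RW=1 US=1 PS=0]
  L2: frame=0x3F idx=16 entry=0x40007 [P=1 RW=1 US=1 PS=0]
  L3: frame=0x40 idx=25 entry=0x41007 [P=1 RW=1 US=1 PS=0]
  ⇒ phys 0x41C5F  [4 reads]

Entries read for #0: 4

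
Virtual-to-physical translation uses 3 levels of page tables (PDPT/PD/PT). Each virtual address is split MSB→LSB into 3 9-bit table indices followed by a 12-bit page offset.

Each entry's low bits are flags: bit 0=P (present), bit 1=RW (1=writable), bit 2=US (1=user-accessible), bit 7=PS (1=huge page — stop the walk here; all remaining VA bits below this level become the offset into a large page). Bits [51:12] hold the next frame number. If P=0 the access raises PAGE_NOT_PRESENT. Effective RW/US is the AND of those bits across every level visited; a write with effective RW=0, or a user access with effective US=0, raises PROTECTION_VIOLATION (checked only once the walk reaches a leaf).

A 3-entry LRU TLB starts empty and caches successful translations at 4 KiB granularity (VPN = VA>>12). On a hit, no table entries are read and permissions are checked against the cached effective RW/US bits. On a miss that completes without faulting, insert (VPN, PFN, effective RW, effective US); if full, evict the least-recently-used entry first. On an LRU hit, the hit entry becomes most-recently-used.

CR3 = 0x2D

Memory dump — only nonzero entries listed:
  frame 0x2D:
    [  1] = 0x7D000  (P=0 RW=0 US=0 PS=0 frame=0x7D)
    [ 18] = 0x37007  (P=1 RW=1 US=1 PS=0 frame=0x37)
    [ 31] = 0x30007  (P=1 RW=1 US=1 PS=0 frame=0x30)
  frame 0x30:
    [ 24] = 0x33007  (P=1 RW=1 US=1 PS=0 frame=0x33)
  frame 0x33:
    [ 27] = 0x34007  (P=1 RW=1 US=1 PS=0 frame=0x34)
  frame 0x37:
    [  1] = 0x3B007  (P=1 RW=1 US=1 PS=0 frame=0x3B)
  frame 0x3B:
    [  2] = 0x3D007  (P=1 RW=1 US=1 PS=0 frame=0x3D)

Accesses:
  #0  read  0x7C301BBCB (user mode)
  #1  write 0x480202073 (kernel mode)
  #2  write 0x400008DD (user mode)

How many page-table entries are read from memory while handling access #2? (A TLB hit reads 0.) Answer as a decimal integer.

Trace:
#0 VA=0x7C301BBCB (r,user):
  L0 @0x2D[31] → 0x30007  P=1,RW=1,US=1,PS=0
  L1 @0x30[24] → 0x33007  P=1,RW=1,US=1,PS=0
  L2 @0x33[27] → 0x34007  P=1,RW=1,US=1,PS=0
  ⇒ phys 0x34BCB  [3 reads]
#1 VA=0x480202073 (w,kernel):
  L0 @0x2D[18] → 0x37007  P=1,RW=1,US=1,PS=0
  L1 @0x37[1] → 0x3B007  P=1,RW=1,US=1,PS=0
  L2 @0x3B[2] → 0x3D007  P=1,RW=1,US=1,PS=0
  ⇒ phys 0x3D073  [3 reads]
#2 VA=0x400008DD (w,user):
  L0 @0x2D[1] → 0x7D000  P=0,RW=0,US=0,PS=0
  ✗ PAGE_NOT_PRESENT  [1 reads]

Entries read for #2: 1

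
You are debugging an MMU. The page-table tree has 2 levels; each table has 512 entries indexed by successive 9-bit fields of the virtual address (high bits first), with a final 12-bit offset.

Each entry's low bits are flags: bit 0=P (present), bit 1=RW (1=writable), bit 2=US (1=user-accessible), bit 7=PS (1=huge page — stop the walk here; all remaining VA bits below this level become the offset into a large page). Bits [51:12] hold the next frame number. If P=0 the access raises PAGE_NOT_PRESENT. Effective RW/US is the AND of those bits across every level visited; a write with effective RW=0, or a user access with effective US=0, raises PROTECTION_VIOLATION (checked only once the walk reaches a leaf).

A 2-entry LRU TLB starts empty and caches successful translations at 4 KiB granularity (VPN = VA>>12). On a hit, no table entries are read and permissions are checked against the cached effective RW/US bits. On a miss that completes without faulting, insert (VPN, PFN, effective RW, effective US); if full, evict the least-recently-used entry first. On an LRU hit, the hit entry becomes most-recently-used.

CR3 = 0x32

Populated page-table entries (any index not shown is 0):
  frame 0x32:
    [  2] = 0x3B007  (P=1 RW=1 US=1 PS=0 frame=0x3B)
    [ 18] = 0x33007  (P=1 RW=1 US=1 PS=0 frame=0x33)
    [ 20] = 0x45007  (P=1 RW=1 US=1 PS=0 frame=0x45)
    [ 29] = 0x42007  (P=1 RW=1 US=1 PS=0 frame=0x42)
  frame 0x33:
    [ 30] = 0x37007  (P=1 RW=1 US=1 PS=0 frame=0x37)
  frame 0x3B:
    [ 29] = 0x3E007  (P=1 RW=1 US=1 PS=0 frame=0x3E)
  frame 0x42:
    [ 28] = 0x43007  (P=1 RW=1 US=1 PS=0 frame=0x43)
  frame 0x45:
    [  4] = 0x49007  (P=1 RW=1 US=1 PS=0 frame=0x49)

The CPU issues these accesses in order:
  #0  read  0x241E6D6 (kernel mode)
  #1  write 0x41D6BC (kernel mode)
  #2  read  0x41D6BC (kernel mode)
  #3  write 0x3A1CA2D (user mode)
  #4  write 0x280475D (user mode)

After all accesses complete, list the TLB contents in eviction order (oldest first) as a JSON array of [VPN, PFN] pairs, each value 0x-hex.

Per-access translation:
#0 VA=0x241E6D6 (r,kernel):
  L0: frame=0x32 idx=18 entry=0x33007 [P=1 RW=1 US=1 PS=0]
  L1: frame=0x33 idx=30 entry=0x37007 [P=1 RW=1 US=1 PS=0]
  ⇒ phys 0x376D6  [2 reads]
#1 VA=0x41D6BC (w,kernel):
  L0: frame=0x32 idx=2 entry=0x3B007 [P=1 RW=1 US=1 PS=0]
  L1: frame=0x3B idx=29 entry=0x3E007 [P=1 RW=1 US=1 PS=0]
  ⇒ phys 0x3E6BC  [2 reads]
#2 VA=0x41D6BC (r,kernel):
  TLB hit vpn=0x41D → PA=0x3E6BC
#3 VA=0x3A1CA2D (w,user):
  L0: frame=0x32 idx=29 entry=0x42007 [P=1 RW=1 US=1 PS=0]
  L1: frame=0x42 idx=28 entry=0x43007 [P=1 RW=1 US=1 PS=0]
  ⇒ phys 0x43A2D  [2 reads]
#4 VA=0x280475D (w,user):
  L0: frame=0x32 idx=20 entry=0x45007 [P=1 RW=1 US=1 PS=0]
  L1: frame=0x45 idx=4 entry=0x49007 [P=1 RW=1 US=1 PS=0]
  ⇒ phys 0x4975D  [2 reads]

TLB: [["0x3A1C", "0x43"], ["0x2804", "0x49"]]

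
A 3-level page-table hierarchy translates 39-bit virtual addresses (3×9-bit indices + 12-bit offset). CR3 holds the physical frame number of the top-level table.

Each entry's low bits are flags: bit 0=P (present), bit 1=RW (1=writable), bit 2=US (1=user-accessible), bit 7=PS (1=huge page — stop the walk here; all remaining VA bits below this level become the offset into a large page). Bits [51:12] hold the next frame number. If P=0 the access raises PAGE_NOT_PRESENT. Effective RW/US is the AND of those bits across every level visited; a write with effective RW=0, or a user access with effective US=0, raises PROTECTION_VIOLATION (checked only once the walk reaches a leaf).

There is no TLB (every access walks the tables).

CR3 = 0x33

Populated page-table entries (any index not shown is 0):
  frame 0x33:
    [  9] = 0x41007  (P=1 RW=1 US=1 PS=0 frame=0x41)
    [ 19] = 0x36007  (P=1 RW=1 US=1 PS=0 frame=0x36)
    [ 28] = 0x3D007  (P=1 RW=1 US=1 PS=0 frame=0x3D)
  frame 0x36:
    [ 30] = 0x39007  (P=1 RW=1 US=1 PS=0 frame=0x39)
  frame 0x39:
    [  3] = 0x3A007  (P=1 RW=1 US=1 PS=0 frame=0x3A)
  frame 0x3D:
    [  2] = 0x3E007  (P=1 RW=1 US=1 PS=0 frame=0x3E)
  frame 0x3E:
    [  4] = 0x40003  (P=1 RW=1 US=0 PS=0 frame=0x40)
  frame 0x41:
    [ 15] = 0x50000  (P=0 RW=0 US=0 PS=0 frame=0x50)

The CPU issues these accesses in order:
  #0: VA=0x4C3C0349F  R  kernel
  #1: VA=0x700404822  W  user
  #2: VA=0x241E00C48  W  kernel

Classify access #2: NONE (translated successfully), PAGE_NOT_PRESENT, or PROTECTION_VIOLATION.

Walk each access:
#0 VA=0x4C3C0349F (r,kernel):
  L0: frame=0x33 idx=19 entry=0x36007 [P=1 RW=1 US=1 PS=0]
  L1: frame=0x36 idx=30 entry=0x39007 [P=1 RW=1 US=1 PS=0]
  L2: frame=0x39 idx=3 entry=0x3A007 [P=1 RW=1 US=1 PS=0]
  ✓ 0x3A49F  — 3 lookups
#1 VA=0x700404822 (w,user):
  L0: frame=0x33 idx=28 entry=0x3D007 [P=1 RW=1 US=1 PS=0]
  L1: frame=0x3D idx=2 entry=0x3E007 [P=1 RW=1 US=1 PS=0]
  L2: frame=0x3E idx=4 entry=0x40003 [P=1 RW=1 US=0 PS=0]
  → PROTECTION_VIOLATION  (3 entries read)
#2 VA=0x241E00C48 (w,kernel):
  L0: frame=0x33 idx=9 entry=0x41007 [P=1 RW=1 US=1 PS=0]
  L1: frame=0x41 idx=15 entry=0x50000 [P=0 RW=0 US=0 PS=0]
  → PAGE_NOT_PRESENT  (2 entries read)

Access #2 fault: PAGE_NOT_PRESENT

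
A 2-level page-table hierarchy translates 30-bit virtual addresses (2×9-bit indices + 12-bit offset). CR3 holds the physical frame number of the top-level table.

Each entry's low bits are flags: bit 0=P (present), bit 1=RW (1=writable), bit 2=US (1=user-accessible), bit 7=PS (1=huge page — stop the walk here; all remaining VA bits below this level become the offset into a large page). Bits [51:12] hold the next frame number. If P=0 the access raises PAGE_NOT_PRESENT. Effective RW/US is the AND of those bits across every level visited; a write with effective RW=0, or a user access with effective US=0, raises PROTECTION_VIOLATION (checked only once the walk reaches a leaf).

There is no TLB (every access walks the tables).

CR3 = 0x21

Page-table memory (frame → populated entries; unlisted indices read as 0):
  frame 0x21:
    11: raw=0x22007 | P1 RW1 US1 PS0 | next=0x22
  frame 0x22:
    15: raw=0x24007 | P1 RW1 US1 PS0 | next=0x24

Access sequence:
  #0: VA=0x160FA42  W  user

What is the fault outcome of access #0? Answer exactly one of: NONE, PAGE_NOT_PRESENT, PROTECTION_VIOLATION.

Trace:
#0 VA=0x160FA42 (w,user):
  lvl0: tbl 0x21, slot 11 ⇒ 0x22007 (P1/RW1/US1/PS0)
  lvl1: tbl 0x22, slot 15 ⇒ 0x24007 (P1/RW1/US1/PS0)
  ✓ 0x24A42  — 2 lookups

Access #0 fault: NONE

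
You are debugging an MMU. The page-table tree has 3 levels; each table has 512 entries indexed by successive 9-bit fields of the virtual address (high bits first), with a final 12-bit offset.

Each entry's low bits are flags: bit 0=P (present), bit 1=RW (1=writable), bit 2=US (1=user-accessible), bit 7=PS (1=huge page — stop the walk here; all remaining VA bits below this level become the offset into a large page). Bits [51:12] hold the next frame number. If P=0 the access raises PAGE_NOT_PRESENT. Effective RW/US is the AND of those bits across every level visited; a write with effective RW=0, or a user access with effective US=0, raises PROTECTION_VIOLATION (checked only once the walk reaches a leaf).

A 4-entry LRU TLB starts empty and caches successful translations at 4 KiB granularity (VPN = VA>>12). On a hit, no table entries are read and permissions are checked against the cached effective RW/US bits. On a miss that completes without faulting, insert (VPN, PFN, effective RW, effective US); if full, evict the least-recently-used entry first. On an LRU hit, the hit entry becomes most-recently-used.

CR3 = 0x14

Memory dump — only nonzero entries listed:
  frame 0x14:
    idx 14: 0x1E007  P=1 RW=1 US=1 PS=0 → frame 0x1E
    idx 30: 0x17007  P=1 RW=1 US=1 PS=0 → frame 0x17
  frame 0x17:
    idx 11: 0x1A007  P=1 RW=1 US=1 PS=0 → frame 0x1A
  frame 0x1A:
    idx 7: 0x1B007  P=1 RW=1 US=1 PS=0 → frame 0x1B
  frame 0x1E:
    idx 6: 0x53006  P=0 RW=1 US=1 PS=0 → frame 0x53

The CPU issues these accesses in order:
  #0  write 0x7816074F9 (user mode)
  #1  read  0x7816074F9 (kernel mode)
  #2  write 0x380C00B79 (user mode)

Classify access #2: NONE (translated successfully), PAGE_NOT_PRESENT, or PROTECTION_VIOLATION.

Walk each access:
#0 VA=0x7816074F9 (w,user):
  [0] read 0x14 idx=30: raw=0x17007 flags P=1 W=1 U=1 S=0
  [1] read 0x17 idx=11: raw=0x1A007 flags P=1 W=1 U=1 S=0
  [2] read 0x1A idx=7: raw=0x1B007 flags P=1 W=1 U=1 S=0
  → PA=0x1B4F9  (3 entries read)
#1 VA=0x7816074F9 (r,kernel):
  TLB hit vpn=0x781607 → PA=0x1B4F9
#2 VA=0x380C00B79 (w,user):
  [0] read 0x14 idx=14: raw=0x1E007 flags P=1 W=1 U=1 S=0
  [1] read 0x1E idx=6: raw=0x53006 flags P=0 W=1 U=1 S=0
  ✗ PAGE_NOT_PRESENT  [2 reads]

Access #2 fault: PAGE_NOT_PRESENT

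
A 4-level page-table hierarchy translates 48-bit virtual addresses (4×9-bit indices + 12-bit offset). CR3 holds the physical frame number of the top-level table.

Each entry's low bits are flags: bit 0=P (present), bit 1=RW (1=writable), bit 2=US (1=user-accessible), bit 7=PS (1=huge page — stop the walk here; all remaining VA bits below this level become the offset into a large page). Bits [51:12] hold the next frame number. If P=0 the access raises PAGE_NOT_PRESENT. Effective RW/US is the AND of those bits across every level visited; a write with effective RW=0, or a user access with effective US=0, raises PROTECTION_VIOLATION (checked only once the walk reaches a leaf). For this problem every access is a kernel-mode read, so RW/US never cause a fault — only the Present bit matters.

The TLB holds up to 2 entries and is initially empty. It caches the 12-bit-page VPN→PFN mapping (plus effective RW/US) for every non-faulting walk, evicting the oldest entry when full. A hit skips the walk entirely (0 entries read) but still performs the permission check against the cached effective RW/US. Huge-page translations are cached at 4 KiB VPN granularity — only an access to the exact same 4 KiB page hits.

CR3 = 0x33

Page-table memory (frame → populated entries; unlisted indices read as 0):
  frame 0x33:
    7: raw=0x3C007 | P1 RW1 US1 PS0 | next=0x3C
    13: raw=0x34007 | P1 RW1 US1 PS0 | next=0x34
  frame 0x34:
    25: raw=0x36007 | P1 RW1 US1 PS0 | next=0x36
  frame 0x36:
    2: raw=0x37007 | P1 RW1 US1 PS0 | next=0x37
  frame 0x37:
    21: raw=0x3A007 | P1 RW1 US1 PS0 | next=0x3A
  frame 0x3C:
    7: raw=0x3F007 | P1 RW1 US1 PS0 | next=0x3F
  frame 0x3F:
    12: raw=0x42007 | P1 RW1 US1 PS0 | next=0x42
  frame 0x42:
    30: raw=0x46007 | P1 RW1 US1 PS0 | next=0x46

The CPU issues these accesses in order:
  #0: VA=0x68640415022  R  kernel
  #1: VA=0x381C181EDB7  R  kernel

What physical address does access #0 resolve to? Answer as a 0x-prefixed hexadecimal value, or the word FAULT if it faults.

Per-access translation:
#0 VA=0x68640415022 (r,kernel):
  lvl0: tbl 0x33, slot 13 ⇒ 0x34007 (P1/RW1/US1/PS0)
  lvl1: tbl 0x34, slot 25 ⇒ 0x36007 (P1/RW1/US1/PS0)
  lvl2: tbl 0x36, slot 2 ⇒ 0x37007 (P1/RW1/US1/PS0)
  lvl3: tbl 0x37, slot 21 ⇒ 0x3A007 (P1/RW1/US1/PS0)
  → PA=0x3A022  (4 entries read)
#1 VA=0x381C181EDB7 (r,kernel):
  lvl0: tbl 0x33, slot 7 ⇒ 0x3C007 (P1/RW1/US1/PS0)
  lvl1: tbl 0x3C, slot 7 ⇒ 0x3F007 (P1/RW1/US1/PS0)
  lvl2: tbl 0x3F, slot 12 ⇒ 0x42007 (P1/RW1/US1/PS0)
  lvl3: tbl 0x42, slot 30 ⇒ 0x46007 (P1/RW1/US1/PS0)
  → PA=0x46DB7  (4 entries read)

Access #0 PA: 0x3A022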